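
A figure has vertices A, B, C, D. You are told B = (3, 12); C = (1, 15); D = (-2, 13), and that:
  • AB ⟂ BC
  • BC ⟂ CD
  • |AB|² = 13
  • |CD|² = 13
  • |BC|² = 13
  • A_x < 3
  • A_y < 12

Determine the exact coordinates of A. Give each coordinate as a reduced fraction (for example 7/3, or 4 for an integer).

A = (0, 10)

1. A_x = 0  [[AB ⟂ BC ⇒ 2x-3y+30=0] ∩ [|A−(3, 12)|²=13]]
2. A_y = 10  [[AB ⟂ BC ⇒ 2x-3y+30=0] ∩ [|A−(3, 12)|²=13]]
   so A = (0, 10)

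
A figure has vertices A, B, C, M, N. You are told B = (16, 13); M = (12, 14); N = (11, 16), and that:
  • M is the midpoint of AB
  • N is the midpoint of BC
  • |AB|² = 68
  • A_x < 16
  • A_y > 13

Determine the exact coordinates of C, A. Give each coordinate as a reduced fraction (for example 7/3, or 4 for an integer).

C = (6, 19)
A = (8, 15)

1. A_x = 8  [A = 2·M−B = 2·(12, 14)−(16, 13)]
2. A_y = 15  [A = 2·M−B = 2·(12, 14)−(16, 13)]
   so A = (8, 15)
3. C_x = 6  [C = 2·N−B = 2·(11, 16)−(16, 13)]
4. C_y = 19  [C = 2·N−B = 2·(11, 16)−(16, 13)]
   so C = (6, 19)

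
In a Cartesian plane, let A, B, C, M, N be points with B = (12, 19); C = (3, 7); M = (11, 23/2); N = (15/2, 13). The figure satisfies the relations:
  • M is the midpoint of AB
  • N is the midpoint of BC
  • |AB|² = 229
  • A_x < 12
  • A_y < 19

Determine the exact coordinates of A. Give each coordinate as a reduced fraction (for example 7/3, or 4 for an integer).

1. A_x = 10  [A = 2·M−B = 2·(11, 23/2)−(12, 19)]
2. A_y = 4  [A = 2·M−B = 2·(11, 23/2)−(12, 19)]
   so A = (10, 4)

A = (10, 4)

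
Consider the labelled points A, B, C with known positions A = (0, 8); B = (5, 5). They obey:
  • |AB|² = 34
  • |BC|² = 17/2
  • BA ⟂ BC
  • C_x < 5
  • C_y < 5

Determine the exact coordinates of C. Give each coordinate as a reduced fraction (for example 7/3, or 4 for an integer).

1. C_x = 7/2  [[BA ⟂ BC ⇒ -5x+3y+10=0] ∩ [|C−(5, 5)|²=17/2]]
2. C_y = 5/2  [[BA ⟂ BC ⇒ -5x+3y+10=0] ∩ [|C−(5, 5)|²=17/2]]
   so C = (7/2, 5/2)

C = (7/2, 5/2)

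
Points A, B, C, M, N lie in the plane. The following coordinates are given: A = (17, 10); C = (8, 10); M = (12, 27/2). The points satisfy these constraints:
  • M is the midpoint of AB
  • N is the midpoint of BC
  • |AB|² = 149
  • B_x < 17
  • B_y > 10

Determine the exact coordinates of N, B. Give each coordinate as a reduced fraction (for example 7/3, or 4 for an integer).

N = (15/2, 27/2)
B = (7, 17)

1. B_x = 7  [B = 2·M−A = 2·(12, 27/2)−(17, 10)]
2. B_y = 17  [B = 2·M−A = 2·(12, 27/2)−(17, 10)]
   so B = (7, 17)
3. N_x = 15/2  [2·N = B+C = (7, 17)+(8, 10)]
4. N_y = 27/2  [2·N = B+C = (7, 17)+(8, 10)]
   so N = (15/2, 27/2)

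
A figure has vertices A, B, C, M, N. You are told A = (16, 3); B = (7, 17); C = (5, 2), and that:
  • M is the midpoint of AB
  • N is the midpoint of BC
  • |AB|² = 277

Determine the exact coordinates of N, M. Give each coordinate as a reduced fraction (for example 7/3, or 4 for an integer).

N = (6, 19/2)
M = (23/2, 10)

1. M_x = 23/2  [2·M = A+B = (16, 3)+(7, 17)]
2. M_y = 10  [2·M = A+B = (16, 3)+(7, 17)]
   so M = (23/2, 10)
3. N_x = 6  [2·N = B+C = (7, 17)+(5, 2)]
4. N_y = 19/2  [2·N = B+C = (7, 17)+(5, 2)]
   so N = (6, 19/2)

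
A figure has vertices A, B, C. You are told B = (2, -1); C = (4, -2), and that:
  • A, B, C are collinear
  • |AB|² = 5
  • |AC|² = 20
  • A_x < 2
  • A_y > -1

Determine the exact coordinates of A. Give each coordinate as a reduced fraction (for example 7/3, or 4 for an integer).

A = (0, 0)

1. A_x = 0  [[A, B, C are collinear ⇒ 1x+2y=0] ∩ [|A−(2, -1)|²=5]]
2. A_y = 0  [[A, B, C are collinear ⇒ 1x+2y=0] ∩ [|A−(2, -1)|²=5]]
   so A = (0, 0)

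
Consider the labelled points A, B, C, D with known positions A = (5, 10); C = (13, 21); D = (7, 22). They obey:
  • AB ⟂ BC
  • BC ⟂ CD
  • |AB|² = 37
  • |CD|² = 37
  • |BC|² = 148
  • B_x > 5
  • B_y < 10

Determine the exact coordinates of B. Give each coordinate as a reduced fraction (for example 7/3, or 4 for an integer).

1. B_x = 11  [[BC ⟂ CD ⇒ 6x-1y-57=0] ∩ [|B−(5, 10)|²=37]]
2. B_y = 9  [[BC ⟂ CD ⇒ 6x-1y-57=0] ∩ [|B−(5, 10)|²=37]]
   so B = (11, 9)

B = (11, 9)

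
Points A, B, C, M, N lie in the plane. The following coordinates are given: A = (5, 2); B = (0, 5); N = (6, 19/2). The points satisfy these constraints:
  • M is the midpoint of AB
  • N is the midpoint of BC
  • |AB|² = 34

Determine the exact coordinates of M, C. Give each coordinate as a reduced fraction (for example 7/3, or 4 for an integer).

1. M_x = 5/2  [2·M = A+B = (5, 2)+(0, 5)]
2. M_y = 7/2  [2·M = A+B = (5, 2)+(0, 5)]
   so M = (5/2, 7/2)
3. C_x = 12  [C = 2·N−B = 2·(6, 19/2)−(0, 5)]
4. C_y = 14  [C = 2·N−B = 2·(6, 19/2)−(0, 5)]
   so C = (12, 14)

M = (5/2, 7/2)
C = (12, 14)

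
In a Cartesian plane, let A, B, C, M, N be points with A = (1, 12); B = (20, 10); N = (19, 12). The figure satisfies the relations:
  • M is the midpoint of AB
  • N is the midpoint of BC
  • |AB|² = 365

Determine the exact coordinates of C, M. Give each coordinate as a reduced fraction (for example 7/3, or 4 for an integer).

C = (18, 14)
M = (21/2, 11)

1. M_x = 21/2  [2·M = A+B = (1, 12)+(20, 10)]
2. M_y = 11  [2·M = A+B = (1, 12)+(20, 10)]
   so M = (21/2, 11)
3. C_x = 18  [C = 2·N−B = 2·(19, 12)−(20, 10)]
4. C_y = 14  [C = 2·N−B = 2·(19, 12)−(20, 10)]
   so C = (18, 14)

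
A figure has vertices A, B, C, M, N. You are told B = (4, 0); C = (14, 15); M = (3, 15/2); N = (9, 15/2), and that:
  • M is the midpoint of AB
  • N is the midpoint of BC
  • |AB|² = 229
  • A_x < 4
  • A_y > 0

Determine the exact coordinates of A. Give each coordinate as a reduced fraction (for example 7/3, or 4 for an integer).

A = (2, 15)

1. A_x = 2  [A = 2·M−B = 2·(3, 15/2)−(4, 0)]
2. A_y = 15  [A = 2·M−B = 2·(3, 15/2)−(4, 0)]
   so A = (2, 15)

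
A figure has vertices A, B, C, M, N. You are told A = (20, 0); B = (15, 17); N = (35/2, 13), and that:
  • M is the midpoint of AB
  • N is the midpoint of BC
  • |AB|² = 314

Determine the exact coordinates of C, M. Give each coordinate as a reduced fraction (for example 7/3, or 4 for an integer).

C = (20, 9)
M = (35/2, 17/2)

1. M_x = 35/2  [2·M = A+B = (20, 0)+(15, 17)]
2. M_y = 17/2  [2·M = A+B = (20, 0)+(15, 17)]
   so M = (35/2, 17/2)
3. C_x = 20  [C = 2·N−B = 2·(35/2, 13)−(15, 17)]
4. C_y = 9  [C = 2·N−B = 2·(35/2, 13)−(15, 17)]
   so C = (20, 9)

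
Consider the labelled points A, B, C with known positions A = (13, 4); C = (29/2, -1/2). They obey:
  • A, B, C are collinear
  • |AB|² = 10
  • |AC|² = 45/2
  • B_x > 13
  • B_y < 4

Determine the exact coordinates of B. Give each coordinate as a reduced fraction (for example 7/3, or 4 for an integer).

B = (14, 1)

1. B_x = 14  [[A, B, C are collinear ⇒ -9/2x-3/2y+129/2=0] ∩ [|B−(13, 4)|²=10]]
2. B_y = 1  [[A, B, C are collinear ⇒ -9/2x-3/2y+129/2=0] ∩ [|B−(13, 4)|²=10]]
   so B = (14, 1)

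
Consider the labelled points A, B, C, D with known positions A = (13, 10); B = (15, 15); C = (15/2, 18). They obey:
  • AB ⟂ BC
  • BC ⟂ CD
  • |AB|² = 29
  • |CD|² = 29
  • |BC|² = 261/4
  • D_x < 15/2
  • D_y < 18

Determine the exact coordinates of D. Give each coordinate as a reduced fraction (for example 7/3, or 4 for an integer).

D = (11/2, 13)

1. D_x = 11/2  [[BC ⟂ CD ⇒ -15/2x+3y+9/4=0] ∩ [|D−(15/2, 18)|²=29]]
2. D_y = 13  [[BC ⟂ CD ⇒ -15/2x+3y+9/4=0] ∩ [|D−(15/2, 18)|²=29]]
   so D = (11/2, 13)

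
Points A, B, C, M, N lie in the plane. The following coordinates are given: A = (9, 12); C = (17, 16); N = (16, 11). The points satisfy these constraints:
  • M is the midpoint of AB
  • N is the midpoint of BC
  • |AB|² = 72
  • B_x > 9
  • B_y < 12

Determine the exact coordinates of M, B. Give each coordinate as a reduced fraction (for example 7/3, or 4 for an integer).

1. B_x = 15  [B = 2·N−C = 2·(16, 11)−(17, 16)]
2. B_y = 6  [B = 2·N−C = 2·(16, 11)−(17, 16)]
   so B = (15, 6)
3. M_x = 12  [2·M = A+B = (9, 12)+(15, 6)]
4. M_y = 9  [2·M = A+B = (9, 12)+(15, 6)]
   so M = (12, 9)

M = (12, 9)
B = (15, 6)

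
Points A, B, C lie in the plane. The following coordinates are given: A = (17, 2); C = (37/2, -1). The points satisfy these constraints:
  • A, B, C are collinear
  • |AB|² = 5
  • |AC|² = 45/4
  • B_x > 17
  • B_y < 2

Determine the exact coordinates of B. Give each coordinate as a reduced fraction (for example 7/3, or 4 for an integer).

B = (18, 0)

1. B_x = 18  [[A, B, C are collinear ⇒ -3x-3/2y+54=0] ∩ [|B−(17, 2)|²=5]]
2. B_y = 0  [[A, B, C are collinear ⇒ -3x-3/2y+54=0] ∩ [|B−(17, 2)|²=5]]
   so B = (18, 0)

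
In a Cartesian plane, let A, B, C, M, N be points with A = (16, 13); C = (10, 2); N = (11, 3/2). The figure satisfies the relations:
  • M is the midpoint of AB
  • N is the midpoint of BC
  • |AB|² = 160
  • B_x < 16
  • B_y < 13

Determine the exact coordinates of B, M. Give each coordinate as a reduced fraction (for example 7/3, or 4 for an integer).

1. B_x = 12  [B = 2·N−C = 2·(11, 3/2)−(10, 2)]
2. B_y = 1  [B = 2·N−C = 2·(11, 3/2)−(10, 2)]
   so B = (12, 1)
3. M_x = 14  [2·M = A+B = (16, 13)+(12, 1)]
4. M_y = 7  [2·M = A+B = (16, 13)+(12, 1)]
   so M = (14, 7)

B = (12, 1)
M = (14, 7)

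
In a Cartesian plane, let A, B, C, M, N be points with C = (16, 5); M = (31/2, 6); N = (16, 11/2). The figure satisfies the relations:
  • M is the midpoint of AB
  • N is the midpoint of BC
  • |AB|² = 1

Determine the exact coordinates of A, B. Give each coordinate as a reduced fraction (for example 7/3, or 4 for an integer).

1. B_x = 16  [B = 2·N−C = 2·(16, 11/2)−(16, 5)]
2. B_y = 6  [B = 2·N−C = 2·(16, 11/2)−(16, 5)]
   so B = (16, 6)
3. A_x = 15  [A = 2·M−B = 2·(31/2, 6)−(16, 6)]
4. A_y = 6  [A = 2·M−B = 2·(31/2, 6)−(16, 6)]
   so A = (15, 6)

A = (15, 6)
B = (16, 6)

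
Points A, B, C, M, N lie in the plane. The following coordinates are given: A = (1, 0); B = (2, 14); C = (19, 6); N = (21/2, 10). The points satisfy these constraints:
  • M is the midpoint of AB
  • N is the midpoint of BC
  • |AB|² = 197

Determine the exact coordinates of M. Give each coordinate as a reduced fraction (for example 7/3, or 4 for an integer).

1. M_x = 3/2  [2·M = A+B = (1, 0)+(2, 14)]
2. M_y = 7  [2·M = A+B = (1, 0)+(2, 14)]
   so M = (3/2, 7)

M = (3/2, 7)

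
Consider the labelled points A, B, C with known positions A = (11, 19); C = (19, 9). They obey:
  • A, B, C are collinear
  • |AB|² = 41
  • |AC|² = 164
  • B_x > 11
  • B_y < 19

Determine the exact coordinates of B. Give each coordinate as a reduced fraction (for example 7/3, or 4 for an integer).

B = (15, 14)

1. B_x = 15  [[A, B, C are collinear ⇒ -10x-8y+262=0] ∩ [|B−(11, 19)|²=41]]
2. B_y = 14  [[A, B, C are collinear ⇒ -10x-8y+262=0] ∩ [|B−(11, 19)|²=41]]
   so B = (15, 14)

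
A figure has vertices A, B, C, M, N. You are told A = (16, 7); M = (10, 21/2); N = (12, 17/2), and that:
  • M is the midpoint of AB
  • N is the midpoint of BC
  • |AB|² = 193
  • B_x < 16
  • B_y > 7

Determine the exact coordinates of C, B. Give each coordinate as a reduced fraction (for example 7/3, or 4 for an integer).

1. B_x = 4  [B = 2·M−A = 2·(10, 21/2)−(16, 7)]
2. B_y = 14  [B = 2·M−A = 2·(10, 21/2)−(16, 7)]
   so B = (4, 14)
3. C_x = 20  [C = 2·N−B = 2·(12, 17/2)−(4, 14)]
4. C_y = 3  [C = 2·N−B = 2·(12, 17/2)−(4, 14)]
   so C = (20, 3)

C = (20, 3)
B = (4, 14)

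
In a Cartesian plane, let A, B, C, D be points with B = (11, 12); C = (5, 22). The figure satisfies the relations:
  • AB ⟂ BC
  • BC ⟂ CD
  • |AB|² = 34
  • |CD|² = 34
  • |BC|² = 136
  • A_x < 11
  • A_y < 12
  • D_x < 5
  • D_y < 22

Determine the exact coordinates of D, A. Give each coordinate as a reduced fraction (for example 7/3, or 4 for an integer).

D = (0, 19)
A = (6, 9)

1. D_x = 0  [[BC ⟂ CD ⇒ -6x+10y-190=0] ∩ [|D−(5, 22)|²=34]]
2. D_y = 19  [[BC ⟂ CD ⇒ -6x+10y-190=0] ∩ [|D−(5, 22)|²=34]]
   so D = (0, 19)
3. A_x = 6  [[AB ⟂ BC ⇒ 6x-10y+54=0] ∩ [|A−(11, 12)|²=34]]
4. A_y = 9  [[AB ⟂ BC ⇒ 6x-10y+54=0] ∩ [|A−(11, 12)|²=34]]
   so A = (6, 9)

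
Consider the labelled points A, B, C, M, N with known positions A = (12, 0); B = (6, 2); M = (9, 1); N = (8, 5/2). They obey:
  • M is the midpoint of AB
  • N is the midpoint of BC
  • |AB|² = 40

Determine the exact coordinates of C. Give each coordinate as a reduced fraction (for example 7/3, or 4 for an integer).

C = (10, 3)

1. C_x = 10  [C = 2·N−B = 2·(8, 5/2)−(6, 2)]
2. C_y = 3  [C = 2·N−B = 2·(8, 5/2)−(6, 2)]
   so C = (10, 3)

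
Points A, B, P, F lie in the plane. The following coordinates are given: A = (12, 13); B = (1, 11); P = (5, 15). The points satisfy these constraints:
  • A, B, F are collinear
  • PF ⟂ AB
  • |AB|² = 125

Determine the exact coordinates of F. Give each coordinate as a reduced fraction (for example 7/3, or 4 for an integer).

1. F_x = 697/125  [[A, B, F are collinear ⇒ 2x-11y+119=0] ∩ [PF ⟂ AB ⇒ -11x-2y+85=0]]
2. F_y = 1479/125  [[A, B, F are collinear ⇒ 2x-11y+119=0] ∩ [PF ⟂ AB ⇒ -11x-2y+85=0]]
   so F = (697/125, 1479/125)

F = (697/125, 1479/125)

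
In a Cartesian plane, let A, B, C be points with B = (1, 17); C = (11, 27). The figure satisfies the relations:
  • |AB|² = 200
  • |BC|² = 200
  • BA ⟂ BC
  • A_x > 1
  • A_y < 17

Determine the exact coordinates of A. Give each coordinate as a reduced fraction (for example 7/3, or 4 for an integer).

A = (11, 7)

1. A_x = 11  [[BA ⟂ BC ⇒ 10x+10y-180=0] ∩ [|A−(1, 17)|²=200]]
2. A_y = 7  [[BA ⟂ BC ⇒ 10x+10y-180=0] ∩ [|A−(1, 17)|²=200]]
   so A = (11, 7)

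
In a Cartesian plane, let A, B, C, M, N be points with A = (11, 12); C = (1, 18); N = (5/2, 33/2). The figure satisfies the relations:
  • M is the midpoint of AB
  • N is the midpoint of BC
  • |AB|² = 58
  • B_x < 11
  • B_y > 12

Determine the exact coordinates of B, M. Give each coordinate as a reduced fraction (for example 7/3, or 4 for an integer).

1. B_x = 4  [B = 2·N−C = 2·(5/2, 33/2)−(1, 18)]
2. B_y = 15  [B = 2·N−C = 2·(5/2, 33/2)−(1, 18)]
   so B = (4, 15)
3. M_x = 15/2  [2·M = A+B = (11, 12)+(4, 15)]
4. M_y = 27/2  [2·M = A+B = (11, 12)+(4, 15)]
   so M = (15/2, 27/2)

B = (4, 15)
M = (15/2, 27/2)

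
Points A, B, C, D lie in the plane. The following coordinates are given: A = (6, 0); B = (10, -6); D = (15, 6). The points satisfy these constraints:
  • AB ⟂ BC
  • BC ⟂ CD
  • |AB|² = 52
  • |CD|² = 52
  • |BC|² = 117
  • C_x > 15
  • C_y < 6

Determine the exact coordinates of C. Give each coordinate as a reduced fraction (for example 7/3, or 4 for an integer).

1. C_x = 19  [[AB ⟂ BC ⇒ 4x-6y-76=0] ∩ [|C−(15, 6)|²=52]]
2. C_y = 0  [[AB ⟂ BC ⇒ 4x-6y-76=0] ∩ [|C−(15, 6)|²=52]]
   so C = (19, 0)

C = (19, 0)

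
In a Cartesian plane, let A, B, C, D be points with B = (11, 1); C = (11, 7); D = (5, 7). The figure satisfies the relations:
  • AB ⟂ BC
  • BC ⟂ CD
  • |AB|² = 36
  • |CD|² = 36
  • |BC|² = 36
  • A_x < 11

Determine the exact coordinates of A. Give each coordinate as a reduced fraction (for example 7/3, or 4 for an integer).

1. A_x = 5  [[AB ⟂ BC ⇒ -6y+6=0] ∩ [|A−(11, 1)|²=36]]
2. A_y = 1  [[AB ⟂ BC ⇒ -6y+6=0] ∩ [|A−(11, 1)|²=36]]
   so A = (5, 1)

A = (5, 1)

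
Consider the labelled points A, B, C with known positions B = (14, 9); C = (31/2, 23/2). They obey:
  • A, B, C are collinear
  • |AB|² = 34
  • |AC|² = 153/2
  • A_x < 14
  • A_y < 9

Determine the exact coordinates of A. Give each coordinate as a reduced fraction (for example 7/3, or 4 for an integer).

1. A_x = 11  [[A, B, C are collinear ⇒ -5/2x+3/2y+43/2=0] ∩ [|A−(14, 9)|²=34]]
2. A_y = 4  [[A, B, C are collinear ⇒ -5/2x+3/2y+43/2=0] ∩ [|A−(14, 9)|²=34]]
   so A = (11, 4)

A = (11, 4)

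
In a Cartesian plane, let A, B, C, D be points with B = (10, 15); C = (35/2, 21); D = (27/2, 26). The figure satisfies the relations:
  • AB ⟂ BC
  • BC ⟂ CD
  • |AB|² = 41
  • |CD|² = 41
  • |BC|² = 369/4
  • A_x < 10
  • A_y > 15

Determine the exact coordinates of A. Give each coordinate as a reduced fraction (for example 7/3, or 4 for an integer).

A = (6, 20)

1. A_x = 6  [[AB ⟂ BC ⇒ -15/2x-6y+165=0] ∩ [|A−(10, 15)|²=41]]
2. A_y = 20  [[AB ⟂ BC ⇒ -15/2x-6y+165=0] ∩ [|A−(10, 15)|²=41]]
   so A = (6, 20)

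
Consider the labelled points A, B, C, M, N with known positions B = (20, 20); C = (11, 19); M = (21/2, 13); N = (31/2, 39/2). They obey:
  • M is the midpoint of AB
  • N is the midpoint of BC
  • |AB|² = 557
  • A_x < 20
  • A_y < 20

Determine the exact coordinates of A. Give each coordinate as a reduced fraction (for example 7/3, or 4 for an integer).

1. A_x = 1  [A = 2·M−B = 2·(21/2, 13)−(20, 20)]
2. A_y = 6  [A = 2·M−B = 2·(21/2, 13)−(20, 20)]
   so A = (1, 6)

A = (1, 6)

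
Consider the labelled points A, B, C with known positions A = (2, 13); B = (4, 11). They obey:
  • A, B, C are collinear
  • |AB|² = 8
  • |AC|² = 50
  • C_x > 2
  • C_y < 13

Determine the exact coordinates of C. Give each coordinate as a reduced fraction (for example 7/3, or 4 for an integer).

1. C_x = 7  [[A, B, C are collinear ⇒ 2x+2y-30=0] ∩ [|C−(2, 13)|²=50]]
2. C_y = 8  [[A, B, C are collinear ⇒ 2x+2y-30=0] ∩ [|C−(2, 13)|²=50]]
   so C = (7, 8)

C = (7, 8)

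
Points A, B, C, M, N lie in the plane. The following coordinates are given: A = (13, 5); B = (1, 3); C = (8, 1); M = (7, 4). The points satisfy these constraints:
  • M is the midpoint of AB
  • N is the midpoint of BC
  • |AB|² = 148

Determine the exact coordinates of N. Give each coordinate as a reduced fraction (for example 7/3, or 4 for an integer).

1. N_x = 9/2  [2·N = B+C = (1, 3)+(8, 1)]
2. N_y = 2  [2·N = B+C = (1, 3)+(8, 1)]
   so N = (9/2, 2)

N = (9/2, 2)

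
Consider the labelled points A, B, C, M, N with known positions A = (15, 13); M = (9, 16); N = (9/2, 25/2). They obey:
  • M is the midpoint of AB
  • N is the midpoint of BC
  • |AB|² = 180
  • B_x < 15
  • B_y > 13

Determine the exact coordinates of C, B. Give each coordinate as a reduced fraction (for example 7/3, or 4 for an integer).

C = (6, 6)
B = (3, 19)

1. B_x = 3  [B = 2·M−A = 2·(9, 16)−(15, 13)]
2. B_y = 19  [B = 2·M−A = 2·(9, 16)−(15, 13)]
   so B = (3, 19)
3. C_x = 6  [C = 2·N−B = 2·(9/2, 25/2)−(3, 19)]
4. C_y = 6  [C = 2·N−B = 2·(9/2, 25/2)−(3, 19)]
   so C = (6, 6)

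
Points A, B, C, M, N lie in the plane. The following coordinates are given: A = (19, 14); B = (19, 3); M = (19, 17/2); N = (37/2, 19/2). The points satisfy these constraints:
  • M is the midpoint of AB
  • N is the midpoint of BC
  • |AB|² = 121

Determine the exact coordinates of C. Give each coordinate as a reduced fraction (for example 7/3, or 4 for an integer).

1. C_x = 18  [C = 2·N−B = 2·(37/2, 19/2)−(19, 3)]
2. C_y = 16  [C = 2·N−B = 2·(37/2, 19/2)−(19, 3)]
   so C = (18, 16)

C = (18, 16)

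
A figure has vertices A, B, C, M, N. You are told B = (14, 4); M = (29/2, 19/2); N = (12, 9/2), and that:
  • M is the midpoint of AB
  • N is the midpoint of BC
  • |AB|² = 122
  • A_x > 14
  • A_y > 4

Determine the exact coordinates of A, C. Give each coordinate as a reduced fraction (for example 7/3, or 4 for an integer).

A = (15, 15)
C = (10, 5)

1. A_x = 15  [A = 2·M−B = 2·(29/2, 19/2)−(14, 4)]
2. A_y = 15  [A = 2·M−B = 2·(29/2, 19/2)−(14, 4)]
   so A = (15, 15)
3. C_x = 10  [C = 2·N−B = 2·(12, 9/2)−(14, 4)]
4. C_y = 5  [C = 2·N−B = 2·(12, 9/2)−(14, 4)]
   so C = (10, 5)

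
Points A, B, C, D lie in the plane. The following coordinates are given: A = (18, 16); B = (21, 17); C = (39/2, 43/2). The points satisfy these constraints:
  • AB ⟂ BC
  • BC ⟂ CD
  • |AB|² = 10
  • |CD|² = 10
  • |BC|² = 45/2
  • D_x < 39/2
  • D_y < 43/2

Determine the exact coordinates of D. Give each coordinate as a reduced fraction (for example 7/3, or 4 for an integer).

D = (33/2, 41/2)

1. D_x = 33/2  [[BC ⟂ CD ⇒ -3/2x+9/2y-135/2=0] ∩ [|D−(39/2, 43/2)|²=10]]
2. D_y = 41/2  [[BC ⟂ CD ⇒ -3/2x+9/2y-135/2=0] ∩ [|D−(39/2, 43/2)|²=10]]
   so D = (33/2, 41/2)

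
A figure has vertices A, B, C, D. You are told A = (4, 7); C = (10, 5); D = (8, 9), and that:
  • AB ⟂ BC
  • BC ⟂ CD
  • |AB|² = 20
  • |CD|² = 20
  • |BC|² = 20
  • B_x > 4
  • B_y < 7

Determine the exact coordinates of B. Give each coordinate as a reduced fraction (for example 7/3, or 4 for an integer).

1. B_x = 6  [[BC ⟂ CD ⇒ 2x-4y=0] ∩ [|B−(4, 7)|²=20]]
2. B_y = 3  [[BC ⟂ CD ⇒ 2x-4y=0] ∩ [|B−(4, 7)|²=20]]
   so B = (6, 3)

B = (6, 3)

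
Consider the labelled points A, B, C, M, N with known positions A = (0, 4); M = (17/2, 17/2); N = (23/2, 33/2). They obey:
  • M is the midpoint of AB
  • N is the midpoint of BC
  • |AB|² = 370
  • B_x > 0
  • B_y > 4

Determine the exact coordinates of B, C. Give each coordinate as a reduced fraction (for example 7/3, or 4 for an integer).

1. B_x = 17  [B = 2·M−A = 2·(17/2, 17/2)−(0, 4)]
2. B_y = 13  [B = 2·M−A = 2·(17/2, 17/2)−(0, 4)]
   so B = (17, 13)
3. C_x = 6  [C = 2·N−B = 2·(23/2, 33/2)−(17, 13)]
4. C_y = 20  [C = 2·N−B = 2·(23/2, 33/2)−(17, 13)]
   so C = (6, 20)

B = (17, 13)
C = (6, 20)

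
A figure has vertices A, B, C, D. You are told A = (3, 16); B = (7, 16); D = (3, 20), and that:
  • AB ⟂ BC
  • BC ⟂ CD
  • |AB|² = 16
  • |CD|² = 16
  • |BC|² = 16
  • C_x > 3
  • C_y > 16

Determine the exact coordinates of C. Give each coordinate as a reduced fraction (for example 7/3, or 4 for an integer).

C = (7, 20)

1. C_x = 7  [[AB ⟂ BC ⇒ 4x-28=0] ∩ [|C−(3, 20)|²=16]]
2. C_y = 20  [[AB ⟂ BC ⇒ 4x-28=0] ∩ [|C−(3, 20)|²=16]]
   so C = (7, 20)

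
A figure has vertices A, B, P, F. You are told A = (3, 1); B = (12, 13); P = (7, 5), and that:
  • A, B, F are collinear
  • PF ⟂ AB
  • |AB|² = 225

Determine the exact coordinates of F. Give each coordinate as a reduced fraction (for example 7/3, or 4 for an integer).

1. F_x = 159/25  [[A, B, F are collinear ⇒ -12x+9y+27=0] ∩ [PF ⟂ AB ⇒ 9x+12y-123=0]]
2. F_y = 137/25  [[A, B, F are collinear ⇒ -12x+9y+27=0] ∩ [PF ⟂ AB ⇒ 9x+12y-123=0]]
   so F = (159/25, 137/25)

F = (159/25, 137/25)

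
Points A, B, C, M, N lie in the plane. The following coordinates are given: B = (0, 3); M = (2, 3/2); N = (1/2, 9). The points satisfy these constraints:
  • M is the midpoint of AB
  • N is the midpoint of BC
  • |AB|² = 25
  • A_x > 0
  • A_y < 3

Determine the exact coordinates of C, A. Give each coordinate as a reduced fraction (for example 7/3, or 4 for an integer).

C = (1, 15)
A = (4, 0)

1. A_x = 4  [A = 2·M−B = 2·(2, 3/2)−(0, 3)]
2. A_y = 0  [A = 2·M−B = 2·(2, 3/2)−(0, 3)]
   so A = (4, 0)
3. C_x = 1  [C = 2·N−B = 2·(1/2, 9)−(0, 3)]
4. C_y = 15  [C = 2·N−B = 2·(1/2, 9)−(0, 3)]
   so C = (1, 15)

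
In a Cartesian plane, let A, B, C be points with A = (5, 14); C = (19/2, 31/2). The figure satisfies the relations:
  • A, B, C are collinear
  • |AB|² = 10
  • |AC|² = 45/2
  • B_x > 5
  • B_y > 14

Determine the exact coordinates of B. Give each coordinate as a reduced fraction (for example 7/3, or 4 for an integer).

B = (8, 15)

1. B_x = 8  [[A, B, C are collinear ⇒ 3/2x-9/2y+111/2=0] ∩ [|B−(5, 14)|²=10]]
2. B_y = 15  [[A, B, C are collinear ⇒ 3/2x-9/2y+111/2=0] ∩ [|B−(5, 14)|²=10]]
   so B = (8, 15)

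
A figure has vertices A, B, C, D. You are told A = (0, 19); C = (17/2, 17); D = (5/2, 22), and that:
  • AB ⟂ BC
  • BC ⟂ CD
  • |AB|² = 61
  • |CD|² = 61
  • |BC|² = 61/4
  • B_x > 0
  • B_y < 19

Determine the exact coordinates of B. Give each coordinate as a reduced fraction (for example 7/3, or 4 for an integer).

1. B_x = 6  [[BC ⟂ CD ⇒ 6x-5y+34=0] ∩ [|B−(0, 19)|²=61]]
2. B_y = 14  [[BC ⟂ CD ⇒ 6x-5y+34=0] ∩ [|B−(0, 19)|²=61]]
   so B = (6, 14)

B = (6, 14)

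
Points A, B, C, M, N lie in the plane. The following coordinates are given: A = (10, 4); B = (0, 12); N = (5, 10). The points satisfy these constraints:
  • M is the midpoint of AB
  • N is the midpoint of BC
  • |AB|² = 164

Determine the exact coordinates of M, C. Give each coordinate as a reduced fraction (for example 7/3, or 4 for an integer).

M = (5, 8)
C = (10, 8)

1. M_x = 5  [2·M = A+B = (10, 4)+(0, 12)]
2. M_y = 8  [2·M = A+B = (10, 4)+(0, 12)]
   so M = (5, 8)
3. C_x = 10  [C = 2·N−B = 2·(5, 10)−(0, 12)]
4. C_y = 8  [C = 2·N−B = 2·(5, 10)−(0, 12)]
   so C = (10, 8)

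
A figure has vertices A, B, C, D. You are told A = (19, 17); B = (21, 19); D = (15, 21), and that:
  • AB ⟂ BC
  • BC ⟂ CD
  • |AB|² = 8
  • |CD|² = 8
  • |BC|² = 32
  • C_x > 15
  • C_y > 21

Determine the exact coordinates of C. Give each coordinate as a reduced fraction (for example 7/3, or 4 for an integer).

1. C_x = 17  [[AB ⟂ BC ⇒ 2x+2y-80=0] ∩ [|C−(15, 21)|²=8]]
2. C_y = 23  [[AB ⟂ BC ⇒ 2x+2y-80=0] ∩ [|C−(15, 21)|²=8]]
   so C = (17, 23)

C = (17, 23)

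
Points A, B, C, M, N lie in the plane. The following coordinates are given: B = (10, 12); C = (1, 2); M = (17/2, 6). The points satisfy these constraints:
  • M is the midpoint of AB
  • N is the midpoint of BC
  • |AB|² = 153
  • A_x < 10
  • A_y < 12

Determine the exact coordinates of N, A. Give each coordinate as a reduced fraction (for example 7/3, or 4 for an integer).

1. A_x = 7  [A = 2·M−B = 2·(17/2, 6)−(10, 12)]
2. A_y = 0  [A = 2·M−B = 2·(17/2, 6)−(10, 12)]
   so A = (7, 0)
3. N_x = 11/2  [2·N = B+C = (10, 12)+(1, 2)]
4. N_y = 7  [2·N = B+C = (10, 12)+(1, 2)]
   so N = (11/2, 7)

N = (11/2, 7)
A = (7, 0)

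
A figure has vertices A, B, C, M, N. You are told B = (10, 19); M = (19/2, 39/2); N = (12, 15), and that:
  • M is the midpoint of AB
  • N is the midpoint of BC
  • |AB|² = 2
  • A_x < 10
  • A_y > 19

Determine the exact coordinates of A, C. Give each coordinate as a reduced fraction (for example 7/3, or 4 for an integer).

1. A_x = 9  [A = 2·M−B = 2·(19/2, 39/2)−(10, 19)]
2. A_y = 20  [A = 2·M−B = 2·(19/2, 39/2)−(10, 19)]
   so A = (9, 20)
3. C_x = 14  [C = 2·N−B = 2·(12, 15)−(10, 19)]
4. C_y = 11  [C = 2·N−B = 2·(12, 15)−(10, 19)]
   so C = (14, 11)

A = (9, 20)
C = (14, 11)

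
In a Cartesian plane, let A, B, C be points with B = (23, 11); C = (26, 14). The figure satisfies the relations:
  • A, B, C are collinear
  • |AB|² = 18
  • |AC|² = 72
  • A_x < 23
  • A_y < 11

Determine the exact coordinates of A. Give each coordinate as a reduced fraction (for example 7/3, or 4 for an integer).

1. A_x = 20  [[A, B, C are collinear ⇒ -3x+3y+36=0] ∩ [|A−(23, 11)|²=18]]
2. A_y = 8  [[A, B, C are collinear ⇒ -3x+3y+36=0] ∩ [|A−(23, 11)|²=18]]
   so A = (20, 8)

A = (20, 8)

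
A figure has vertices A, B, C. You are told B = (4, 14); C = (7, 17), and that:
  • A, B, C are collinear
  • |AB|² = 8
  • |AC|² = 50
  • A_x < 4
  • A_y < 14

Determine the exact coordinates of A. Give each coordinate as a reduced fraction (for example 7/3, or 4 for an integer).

1. A_x = 2  [[A, B, C are collinear ⇒ -3x+3y-30=0] ∩ [|A−(4, 14)|²=8]]
2. A_y = 12  [[A, B, C are collinear ⇒ -3x+3y-30=0] ∩ [|A−(4, 14)|²=8]]
   so A = (2, 12)

A = (2, 12)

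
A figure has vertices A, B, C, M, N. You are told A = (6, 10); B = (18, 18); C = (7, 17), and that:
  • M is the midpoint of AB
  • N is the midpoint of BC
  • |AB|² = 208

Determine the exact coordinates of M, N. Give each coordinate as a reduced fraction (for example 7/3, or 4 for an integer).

1. M_x = 12  [2·M = A+B = (6, 10)+(18, 18)]
2. M_y = 14  [2·M = A+B = (6, 10)+(18, 18)]
   so M = (12, 14)
3. N_x = 25/2  [2·N = B+C = (18, 18)+(7, 17)]
4. N_y = 35/2  [2·N = B+C = (18, 18)+(7, 17)]
   so N = (25/2, 35/2)

M = (12, 14)
N = (25/2, 35/2)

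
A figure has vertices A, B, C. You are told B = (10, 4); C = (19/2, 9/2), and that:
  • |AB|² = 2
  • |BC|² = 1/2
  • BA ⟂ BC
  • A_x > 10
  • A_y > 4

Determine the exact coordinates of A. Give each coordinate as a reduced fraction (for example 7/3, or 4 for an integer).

1. A_x = 11  [[BA ⟂ BC ⇒ -1/2x+1/2y+3=0] ∩ [|A−(10, 4)|²=2]]
2. A_y = 5  [[BA ⟂ BC ⇒ -1/2x+1/2y+3=0] ∩ [|A−(10, 4)|²=2]]
   so A = (11, 5)

A = (11, 5)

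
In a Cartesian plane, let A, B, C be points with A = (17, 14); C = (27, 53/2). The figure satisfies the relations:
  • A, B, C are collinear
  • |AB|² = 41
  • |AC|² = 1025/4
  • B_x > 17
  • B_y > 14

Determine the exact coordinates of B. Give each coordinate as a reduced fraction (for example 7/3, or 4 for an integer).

1. B_x = 21  [[A, B, C are collinear ⇒ 25/2x-10y-145/2=0] ∩ [|B−(17, 14)|²=41]]
2. B_y = 19  [[A, B, C are collinear ⇒ 25/2x-10y-145/2=0] ∩ [|B−(17, 14)|²=41]]
   so B = (21, 19)

B = (21, 19)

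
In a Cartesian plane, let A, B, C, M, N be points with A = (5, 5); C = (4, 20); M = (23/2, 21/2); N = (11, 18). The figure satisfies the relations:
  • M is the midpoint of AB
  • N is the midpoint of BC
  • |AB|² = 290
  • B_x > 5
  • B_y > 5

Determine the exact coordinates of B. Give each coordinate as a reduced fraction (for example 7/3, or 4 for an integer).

B = (18, 16)

1. B_x = 18  [B = 2·M−A = 2·(23/2, 21/2)−(5, 5)]
2. B_y = 16  [B = 2·M−A = 2·(23/2, 21/2)−(5, 5)]
   so B = (18, 16)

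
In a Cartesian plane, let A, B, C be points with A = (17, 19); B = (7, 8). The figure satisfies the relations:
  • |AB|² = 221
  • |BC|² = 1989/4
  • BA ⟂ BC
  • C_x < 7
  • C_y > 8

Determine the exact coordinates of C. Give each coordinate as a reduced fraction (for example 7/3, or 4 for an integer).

1. C_x = -19/2  [[BA ⟂ BC ⇒ 10x+11y-158=0] ∩ [|C−(7, 8)|²=1989/4]]
2. C_y = 23  [[BA ⟂ BC ⇒ 10x+11y-158=0] ∩ [|C−(7, 8)|²=1989/4]]
   so C = (-19/2, 23)

C = (-19/2, 23)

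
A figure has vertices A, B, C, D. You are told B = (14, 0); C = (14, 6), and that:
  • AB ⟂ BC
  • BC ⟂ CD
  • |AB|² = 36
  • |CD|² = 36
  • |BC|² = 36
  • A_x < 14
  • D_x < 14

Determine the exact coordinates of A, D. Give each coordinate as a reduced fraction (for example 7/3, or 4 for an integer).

1. A_x = 8  [[AB ⟂ BC ⇒ -6y=0] ∩ [|A−(14, 0)|²=36]]
2. A_y = 0  [[AB ⟂ BC ⇒ -6y=0] ∩ [|A−(14, 0)|²=36]]
   so A = (8, 0)
3. D_x = 8  [[BC ⟂ CD ⇒ 6y-36=0] ∩ [|D−(14, 6)|²=36]]
4. D_y = 6  [[BC ⟂ CD ⇒ 6y-36=0] ∩ [|D−(14, 6)|²=36]]
   so D = (8, 6)

A = (8, 0)
D = (8, 6)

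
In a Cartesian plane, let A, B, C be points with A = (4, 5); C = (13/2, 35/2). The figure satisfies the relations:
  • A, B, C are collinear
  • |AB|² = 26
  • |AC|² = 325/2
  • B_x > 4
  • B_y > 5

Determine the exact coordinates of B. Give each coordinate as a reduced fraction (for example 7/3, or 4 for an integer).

1. B_x = 5  [[A, B, C are collinear ⇒ 25/2x-5/2y-75/2=0] ∩ [|B−(4, 5)|²=26]]
2. B_y = 10  [[A, B, C are collinear ⇒ 25/2x-5/2y-75/2=0] ∩ [|B−(4, 5)|²=26]]
   so B = (5, 10)

B = (5, 10)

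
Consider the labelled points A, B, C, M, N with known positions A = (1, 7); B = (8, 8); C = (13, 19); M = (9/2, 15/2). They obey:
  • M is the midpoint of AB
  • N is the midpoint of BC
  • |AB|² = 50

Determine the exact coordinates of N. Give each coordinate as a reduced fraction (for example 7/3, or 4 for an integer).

N = (21/2, 27/2)

1. N_x = 21/2  [2·N = B+C = (8, 8)+(13, 19)]
2. N_y = 27/2  [2·N = B+C = (8, 8)+(13, 19)]
   so N = (21/2, 27/2)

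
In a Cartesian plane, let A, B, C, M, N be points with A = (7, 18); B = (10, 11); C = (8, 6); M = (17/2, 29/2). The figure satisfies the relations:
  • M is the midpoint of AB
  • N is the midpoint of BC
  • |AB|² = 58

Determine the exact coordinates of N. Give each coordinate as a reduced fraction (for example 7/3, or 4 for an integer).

1. N_x = 9  [2·N = B+C = (10, 11)+(8, 6)]
2. N_y = 17/2  [2·N = B+C = (10, 11)+(8, 6)]
   so N = (9, 17/2)

N = (9, 17/2)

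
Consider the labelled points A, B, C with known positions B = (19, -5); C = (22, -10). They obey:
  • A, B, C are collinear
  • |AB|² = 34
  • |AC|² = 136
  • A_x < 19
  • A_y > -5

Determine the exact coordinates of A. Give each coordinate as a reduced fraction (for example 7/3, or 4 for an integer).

1. A_x = 16  [[A, B, C are collinear ⇒ 5x+3y-80=0] ∩ [|A−(19, -5)|²=34]]
2. A_y = 0  [[A, B, C are collinear ⇒ 5x+3y-80=0] ∩ [|A−(19, -5)|²=34]]
   so A = (16, 0)

A = (16, 0)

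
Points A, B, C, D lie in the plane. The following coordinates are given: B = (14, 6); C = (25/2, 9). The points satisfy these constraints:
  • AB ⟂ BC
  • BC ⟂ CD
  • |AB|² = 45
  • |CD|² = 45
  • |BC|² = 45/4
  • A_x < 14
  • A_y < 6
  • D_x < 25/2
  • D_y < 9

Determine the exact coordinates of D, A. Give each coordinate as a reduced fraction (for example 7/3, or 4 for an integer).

1. D_x = 13/2  [[BC ⟂ CD ⇒ -3/2x+3y-33/4=0] ∩ [|D−(25/2, 9)|²=45]]
2. D_y = 6  [[BC ⟂ CD ⇒ -3/2x+3y-33/4=0] ∩ [|D−(25/2, 9)|²=45]]
   so D = (13/2, 6)
3. A_x = 8  [[AB ⟂ BC ⇒ 3/2x-3y-3=0] ∩ [|A−(14, 6)|²=45]]
4. A_y = 3  [[AB ⟂ BC ⇒ 3/2x-3y-3=0] ∩ [|A−(14, 6)|²=45]]
   so A = (8, 3)

D = (13/2, 6)
A = (8, 3)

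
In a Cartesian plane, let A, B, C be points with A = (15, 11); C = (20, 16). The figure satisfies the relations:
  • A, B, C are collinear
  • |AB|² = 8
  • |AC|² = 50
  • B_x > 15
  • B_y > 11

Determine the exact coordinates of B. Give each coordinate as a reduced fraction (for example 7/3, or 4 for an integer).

1. B_x = 17  [[A, B, C are collinear ⇒ 5x-5y-20=0] ∩ [|B−(15, 11)|²=8]]
2. B_y = 13  [[A, B, C are collinear ⇒ 5x-5y-20=0] ∩ [|B−(15, 11)|²=8]]
   so B = (17, 13)

B = (17, 13)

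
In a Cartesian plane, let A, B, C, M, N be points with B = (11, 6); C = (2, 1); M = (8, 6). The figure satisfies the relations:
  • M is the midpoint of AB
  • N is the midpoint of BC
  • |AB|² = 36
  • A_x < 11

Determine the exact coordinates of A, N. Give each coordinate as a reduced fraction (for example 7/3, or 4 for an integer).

A = (5, 6)
N = (13/2, 7/2)

1. A_x = 5  [A = 2·M−B = 2·(8, 6)−(11, 6)]
2. A_y = 6  [A = 2·M−B = 2·(8, 6)−(11, 6)]
   so A = (5, 6)
3. N_x = 13/2  [2·N = B+C = (11, 6)+(2, 1)]
4. N_y = 7/2  [2·N = B+C = (11, 6)+(2, 1)]
   so N = (13/2, 7/2)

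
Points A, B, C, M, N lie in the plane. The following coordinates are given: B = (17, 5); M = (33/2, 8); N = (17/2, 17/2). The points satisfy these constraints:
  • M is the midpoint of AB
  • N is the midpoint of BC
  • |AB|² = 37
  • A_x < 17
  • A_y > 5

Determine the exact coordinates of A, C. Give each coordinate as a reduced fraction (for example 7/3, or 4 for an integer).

1. A_x = 16  [A = 2·M−B = 2·(33/2, 8)−(17, 5)]
2. A_y = 11  [A = 2·M−B = 2·(33/2, 8)−(17, 5)]
   so A = (16, 11)
3. C_x = 0  [C = 2·N−B = 2·(17/2, 17/2)−(17, 5)]
4. C_y = 12  [C = 2·N−B = 2·(17/2, 17/2)−(17, 5)]
   so C = (0, 12)

A = (16, 11)
C = (0, 12)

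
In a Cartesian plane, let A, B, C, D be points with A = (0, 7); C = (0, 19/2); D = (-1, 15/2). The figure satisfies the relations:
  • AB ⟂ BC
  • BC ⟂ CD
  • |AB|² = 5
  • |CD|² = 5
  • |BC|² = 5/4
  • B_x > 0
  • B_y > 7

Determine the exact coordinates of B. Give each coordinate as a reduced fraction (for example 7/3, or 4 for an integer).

1. B_x = 1  [[BC ⟂ CD ⇒ 1x+2y-19=0] ∩ [|B−(0, 7)|²=5]]
2. B_y = 9  [[BC ⟂ CD ⇒ 1x+2y-19=0] ∩ [|B−(0, 7)|²=5]]
   so B = (1, 9)

B = (1, 9)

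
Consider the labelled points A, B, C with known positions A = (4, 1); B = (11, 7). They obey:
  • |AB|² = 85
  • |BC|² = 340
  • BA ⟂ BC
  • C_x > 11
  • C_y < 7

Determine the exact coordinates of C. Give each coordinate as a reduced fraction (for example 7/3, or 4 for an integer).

1. C_x = 23  [[BA ⟂ BC ⇒ -7x-6y+119=0] ∩ [|C−(11, 7)|²=340]]
2. C_y = -7  [[BA ⟂ BC ⇒ -7x-6y+119=0] ∩ [|C−(11, 7)|²=340]]
   so C = (23, -7)

C = (23, -7)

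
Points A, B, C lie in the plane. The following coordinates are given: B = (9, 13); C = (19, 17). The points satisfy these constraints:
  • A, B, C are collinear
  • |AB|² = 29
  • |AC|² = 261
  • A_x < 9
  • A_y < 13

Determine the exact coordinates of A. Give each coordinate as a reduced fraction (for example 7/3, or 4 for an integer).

1. A_x = 4  [[A, B, C are collinear ⇒ -4x+10y-94=0] ∩ [|A−(9, 13)|²=29]]
2. A_y = 11  [[A, B, C are collinear ⇒ -4x+10y-94=0] ∩ [|A−(9, 13)|²=29]]
   so A = (4, 11)

A = (4, 11)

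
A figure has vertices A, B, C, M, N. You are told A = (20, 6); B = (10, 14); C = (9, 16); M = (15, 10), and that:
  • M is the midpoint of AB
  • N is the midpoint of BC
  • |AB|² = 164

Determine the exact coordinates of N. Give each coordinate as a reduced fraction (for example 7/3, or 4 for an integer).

1. N_x = 19/2  [2·N = B+C = (10, 14)+(9, 16)]
2. N_y = 15  [2·N = B+C = (10, 14)+(9, 16)]
   so N = (19/2, 15)

N = (19/2, 15)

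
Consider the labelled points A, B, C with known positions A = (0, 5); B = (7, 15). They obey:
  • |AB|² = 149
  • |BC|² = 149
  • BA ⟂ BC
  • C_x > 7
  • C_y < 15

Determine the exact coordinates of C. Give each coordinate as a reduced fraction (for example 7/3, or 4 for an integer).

C = (17, 8)

1. C_x = 17  [[BA ⟂ BC ⇒ -7x-10y+199=0] ∩ [|C−(7, 15)|²=149]]
2. C_y = 8  [[BA ⟂ BC ⇒ -7x-10y+199=0] ∩ [|C−(7, 15)|²=149]]
   so C = (17, 8)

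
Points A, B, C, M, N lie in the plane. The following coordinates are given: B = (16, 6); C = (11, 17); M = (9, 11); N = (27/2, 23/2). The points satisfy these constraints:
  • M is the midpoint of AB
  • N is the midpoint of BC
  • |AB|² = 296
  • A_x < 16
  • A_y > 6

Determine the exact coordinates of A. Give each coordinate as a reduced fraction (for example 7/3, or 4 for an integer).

A = (2, 16)

1. A_x = 2  [A = 2·M−B = 2·(9, 11)−(16, 6)]
2. A_y = 16  [A = 2·M−B = 2·(9, 11)−(16, 6)]
   so A = (2, 16)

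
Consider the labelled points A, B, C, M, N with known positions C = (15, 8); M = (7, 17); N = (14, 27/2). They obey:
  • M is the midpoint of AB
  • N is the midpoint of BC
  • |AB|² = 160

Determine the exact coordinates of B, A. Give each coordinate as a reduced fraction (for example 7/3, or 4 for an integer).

1. B_x = 13  [B = 2·N−C = 2·(14, 27/2)−(15, 8)]
2. B_y = 19  [B = 2·N−C = 2·(14, 27/2)−(15, 8)]
   so B = (13, 19)
3. A_x = 1  [A = 2·M−B = 2·(7, 17)−(13, 19)]
4. A_y = 15  [A = 2·M−B = 2·(7, 17)−(13, 19)]
   so A = (1, 15)

B = (13, 19)
A = (1, 15)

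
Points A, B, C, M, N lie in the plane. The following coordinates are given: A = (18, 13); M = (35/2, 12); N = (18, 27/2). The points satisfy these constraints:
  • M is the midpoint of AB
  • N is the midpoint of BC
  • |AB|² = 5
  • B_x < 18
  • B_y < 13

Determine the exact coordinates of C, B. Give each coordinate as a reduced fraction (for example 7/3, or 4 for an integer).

1. B_x = 17  [B = 2·M−A = 2·(35/2, 12)−(18, 13)]
2. B_y = 11  [B = 2·M−A = 2·(35/2, 12)−(18, 13)]
   so B = (17, 11)
3. C_x = 19  [C = 2·N−B = 2·(18, 27/2)−(17, 11)]
4. C_y = 16  [C = 2·N−B = 2·(18, 27/2)−(17, 11)]
   so C = (19, 16)

C = (19, 16)
B = (17, 11)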